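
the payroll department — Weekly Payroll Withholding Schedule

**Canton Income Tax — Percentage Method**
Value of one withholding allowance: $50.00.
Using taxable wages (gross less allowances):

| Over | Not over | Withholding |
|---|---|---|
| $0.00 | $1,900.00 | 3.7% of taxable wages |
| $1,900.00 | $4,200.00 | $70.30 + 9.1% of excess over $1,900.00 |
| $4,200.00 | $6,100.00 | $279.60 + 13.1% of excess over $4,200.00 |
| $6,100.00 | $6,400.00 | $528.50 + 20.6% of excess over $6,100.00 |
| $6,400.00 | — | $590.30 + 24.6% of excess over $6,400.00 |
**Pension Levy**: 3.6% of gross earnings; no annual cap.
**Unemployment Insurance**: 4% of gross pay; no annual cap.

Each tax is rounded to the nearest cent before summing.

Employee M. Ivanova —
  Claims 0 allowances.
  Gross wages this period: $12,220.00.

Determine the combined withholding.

Canton Income Tax: taxable = $12,220.00
  $590.30 + 24.6% × ($12,220.00 − $6,400.00) = $590.30 + 24.6% × $5,820.00 = $2,022.02
Pension Levy: 3.6% × $12,220.00 = $439.92
Unemployment Insurance: 4% × $12,220.00 = $488.80
Total: $2,022.02 + $439.92 + $488.80 = $2,950.74

$2,950.74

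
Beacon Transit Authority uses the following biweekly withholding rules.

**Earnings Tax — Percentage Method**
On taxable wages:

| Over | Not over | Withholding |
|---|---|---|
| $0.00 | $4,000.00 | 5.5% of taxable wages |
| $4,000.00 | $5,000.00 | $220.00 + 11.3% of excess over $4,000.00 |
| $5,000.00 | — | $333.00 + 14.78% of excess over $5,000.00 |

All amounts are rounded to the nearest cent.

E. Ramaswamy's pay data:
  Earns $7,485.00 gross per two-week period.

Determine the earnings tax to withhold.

$700.28

Earnings Tax: taxable = $7,485.00
  $333.00 + 14.78% × ($7,485.00 − $5,000.00) = $333.00 + 14.78% × $2,485.00 = $700.28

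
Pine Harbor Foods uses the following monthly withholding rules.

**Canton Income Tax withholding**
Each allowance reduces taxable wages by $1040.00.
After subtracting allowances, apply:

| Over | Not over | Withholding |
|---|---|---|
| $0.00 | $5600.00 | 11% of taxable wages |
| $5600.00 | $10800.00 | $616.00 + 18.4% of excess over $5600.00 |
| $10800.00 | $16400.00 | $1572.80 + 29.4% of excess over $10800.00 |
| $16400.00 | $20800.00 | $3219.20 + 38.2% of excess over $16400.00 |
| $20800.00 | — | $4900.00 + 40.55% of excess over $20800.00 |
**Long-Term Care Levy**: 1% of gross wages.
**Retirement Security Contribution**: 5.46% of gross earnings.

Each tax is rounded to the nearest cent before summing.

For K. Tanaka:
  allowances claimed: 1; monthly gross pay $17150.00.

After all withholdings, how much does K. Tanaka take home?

$12908.17

Canton Income Tax: taxable = $17150.00 − 1×$1040.00 = $16110.00
  $1572.80 + 29.4% × ($16110.00 − $10800.00) = $1572.80 + 29.4% × $5310.00 = $3133.94
Long-Term Care Levy: 1% × $17150.00 = $171.50
Retirement Security Contribution: 5.46% × $17150.00 = $936.39
Total withheld: $3133.94 + $171.50 + $936.39 = $4241.83
Net pay: $17150.00 − $4241.83 = $12908.17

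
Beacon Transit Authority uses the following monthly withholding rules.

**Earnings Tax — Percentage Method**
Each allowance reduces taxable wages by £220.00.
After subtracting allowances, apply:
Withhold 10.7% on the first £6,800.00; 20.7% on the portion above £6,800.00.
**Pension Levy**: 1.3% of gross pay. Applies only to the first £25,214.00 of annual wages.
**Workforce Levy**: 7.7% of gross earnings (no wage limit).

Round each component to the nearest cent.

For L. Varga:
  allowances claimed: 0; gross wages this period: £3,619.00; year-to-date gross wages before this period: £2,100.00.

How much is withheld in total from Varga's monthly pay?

£712.94

Earnings Tax: taxable = £3,619.00
  10.7% × £3,619.00 = £387.23
Pension Levy: 1.3% × £3,619.00 = £47.05
Workforce Levy: 7.7% × £3,619.00 = £278.66
Total: £387.23 + £47.05 + £278.66 = £712.94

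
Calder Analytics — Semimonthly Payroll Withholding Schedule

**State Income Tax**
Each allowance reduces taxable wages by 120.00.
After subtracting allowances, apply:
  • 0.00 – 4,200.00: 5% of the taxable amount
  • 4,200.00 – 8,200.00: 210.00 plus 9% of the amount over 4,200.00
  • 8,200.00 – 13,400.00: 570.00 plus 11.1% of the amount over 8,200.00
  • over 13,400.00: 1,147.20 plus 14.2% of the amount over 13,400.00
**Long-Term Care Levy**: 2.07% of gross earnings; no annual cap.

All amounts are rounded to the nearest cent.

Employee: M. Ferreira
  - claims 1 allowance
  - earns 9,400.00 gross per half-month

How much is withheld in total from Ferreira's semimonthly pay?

State Income Tax: taxable = 9,400.00 − 1×120.00 = 9,280.00
  570.00 + 11.1% × (9,280.00 − 8,200.00) = 570.00 + 11.1% × 1,080.00 = 689.88
Long-Term Care Levy: 2.07% × 9,400.00 = 194.58
Total: 689.88 + 194.58 = 884.46

884.46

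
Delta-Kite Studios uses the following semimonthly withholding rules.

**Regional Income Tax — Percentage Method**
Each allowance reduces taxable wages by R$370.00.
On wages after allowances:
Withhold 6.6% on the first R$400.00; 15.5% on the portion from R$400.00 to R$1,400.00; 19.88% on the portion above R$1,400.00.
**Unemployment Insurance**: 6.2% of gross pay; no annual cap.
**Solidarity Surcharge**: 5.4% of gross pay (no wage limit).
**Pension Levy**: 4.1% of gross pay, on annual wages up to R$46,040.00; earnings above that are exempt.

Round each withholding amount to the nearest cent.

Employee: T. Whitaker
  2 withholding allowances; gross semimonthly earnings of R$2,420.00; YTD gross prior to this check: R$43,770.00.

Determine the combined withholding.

Regional Income Tax: taxable = R$2,420.00 − 2×R$370.00 = R$1,680.00
  R$181.40 + 19.88% × (R$1,680.00 − R$1,400.00) = R$181.40 + 19.88% × R$280.00 = R$237.06
Unemployment Insurance: 6.2% × R$2,420.00 = R$150.04
Solidarity Surcharge: 5.4% × R$2,420.00 = R$130.68
Pension Levy: cap R$46,040.00 − YTD R$43,770.00 = R$2,270.00 subject; 4.1% × R$2,270.00 = R$93.07
Total: R$237.06 + R$150.04 + R$130.68 + R$93.07 = R$610.85

R$610.85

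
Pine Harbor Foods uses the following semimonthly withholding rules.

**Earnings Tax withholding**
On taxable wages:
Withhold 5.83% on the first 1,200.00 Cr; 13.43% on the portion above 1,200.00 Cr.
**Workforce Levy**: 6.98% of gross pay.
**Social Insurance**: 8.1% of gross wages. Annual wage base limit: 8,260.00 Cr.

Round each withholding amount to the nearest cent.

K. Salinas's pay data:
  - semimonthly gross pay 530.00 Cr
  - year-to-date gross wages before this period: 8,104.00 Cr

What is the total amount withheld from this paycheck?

Earnings Tax: taxable = 530.00 Cr
  5.83% × 530.00 Cr = 30.90 Cr
Workforce Levy: 6.98% × 530.00 Cr = 36.99 Cr
Social Insurance: cap 8,260.00 Cr − YTD 8,104.00 Cr = 156.00 Cr subject; 8.1% × 156.00 Cr = 12.64 Cr
Total: 30.90 Cr + 36.99 Cr + 12.64 Cr = 80.53 Cr

80.53 Cr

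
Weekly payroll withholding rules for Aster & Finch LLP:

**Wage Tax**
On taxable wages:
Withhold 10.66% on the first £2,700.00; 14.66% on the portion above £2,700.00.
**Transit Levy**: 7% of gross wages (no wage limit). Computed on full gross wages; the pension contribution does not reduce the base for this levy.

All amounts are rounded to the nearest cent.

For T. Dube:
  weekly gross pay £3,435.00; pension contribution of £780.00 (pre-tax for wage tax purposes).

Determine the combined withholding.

Wage Tax: taxable = £3,435.00 − £780.00 = £2,655.00
  10.66% × £2,655.00 = £283.02
Transit Levy: 7% × £3,435.00 = £240.45
Total: £283.02 + £240.45 = £523.47

£523.47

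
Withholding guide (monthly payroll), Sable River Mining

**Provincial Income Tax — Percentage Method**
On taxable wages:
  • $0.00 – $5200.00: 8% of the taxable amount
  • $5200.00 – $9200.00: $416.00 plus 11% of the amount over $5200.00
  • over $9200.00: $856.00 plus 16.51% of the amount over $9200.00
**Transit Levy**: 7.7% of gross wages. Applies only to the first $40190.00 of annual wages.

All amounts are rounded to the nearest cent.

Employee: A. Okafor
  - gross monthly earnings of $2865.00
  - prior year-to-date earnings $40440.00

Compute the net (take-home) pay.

$2635.80

Provincial Income Tax: taxable = $2865.00
  8% × $2865.00 = $229.20
Transit Levy: YTD $40440.00 ≥ cap $40190.00 → $0.00
Total withheld: $229.20 + $0.00 = $229.20
Net pay: $2865.00 − $229.20 = $2635.80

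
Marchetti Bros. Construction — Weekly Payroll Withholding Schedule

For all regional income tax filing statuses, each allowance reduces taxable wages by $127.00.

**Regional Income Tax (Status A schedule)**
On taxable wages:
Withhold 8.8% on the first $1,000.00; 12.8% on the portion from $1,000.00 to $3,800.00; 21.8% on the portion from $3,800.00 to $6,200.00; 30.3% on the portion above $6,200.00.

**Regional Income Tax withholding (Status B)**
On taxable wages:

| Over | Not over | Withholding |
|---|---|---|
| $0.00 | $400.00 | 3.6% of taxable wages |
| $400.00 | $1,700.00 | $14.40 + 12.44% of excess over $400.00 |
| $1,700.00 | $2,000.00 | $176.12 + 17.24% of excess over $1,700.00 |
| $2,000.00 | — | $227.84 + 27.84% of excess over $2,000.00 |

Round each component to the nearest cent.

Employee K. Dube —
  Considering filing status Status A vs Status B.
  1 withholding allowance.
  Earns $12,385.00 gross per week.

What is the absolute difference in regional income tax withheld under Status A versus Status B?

$278.50

Regional Income Tax (Status A): taxable = $12,385.00 − 1×$127.00 = $12,258.00
  $969.60 + 30.3% × ($12,258.00 − $6,200.00) = $969.60 + 30.3% × $6,058.00 = $2,805.17
Regional Income Tax (Status B): taxable = $12,385.00 − 1×$127.00 = $12,258.00
  $227.84 + 27.84% × ($12,258.00 − $2,000.00) = $227.84 + 27.84% × $10,258.00 = $3,083.67
Difference: |$2,805.17 − $3,083.67| = $278.50 (higher under Status B)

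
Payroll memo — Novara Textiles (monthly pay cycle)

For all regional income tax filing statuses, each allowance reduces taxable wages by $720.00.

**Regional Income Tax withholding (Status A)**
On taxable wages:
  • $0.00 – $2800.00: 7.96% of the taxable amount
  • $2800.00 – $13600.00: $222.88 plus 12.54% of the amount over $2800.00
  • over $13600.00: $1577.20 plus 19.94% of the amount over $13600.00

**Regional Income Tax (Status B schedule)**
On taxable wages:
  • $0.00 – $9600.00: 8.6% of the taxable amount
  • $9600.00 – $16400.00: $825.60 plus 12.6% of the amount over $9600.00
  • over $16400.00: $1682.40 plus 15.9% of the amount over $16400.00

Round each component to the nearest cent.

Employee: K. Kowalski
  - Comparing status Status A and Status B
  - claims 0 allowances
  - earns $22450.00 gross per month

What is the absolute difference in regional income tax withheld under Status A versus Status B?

Regional Income Tax (Status A): taxable = $22450.00
  $1577.20 + 19.94% × ($22450.00 − $13600.00) = $1577.20 + 19.94% × $8850.00 = $3341.89
Regional Income Tax (Status B): taxable = $22450.00
  $1682.40 + 15.9% × ($22450.00 − $16400.00) = $1682.40 + 15.9% × $6050.00 = $2644.35
Difference: |$3341.89 − $2644.35| = $697.54 (higher under Status A)

$697.54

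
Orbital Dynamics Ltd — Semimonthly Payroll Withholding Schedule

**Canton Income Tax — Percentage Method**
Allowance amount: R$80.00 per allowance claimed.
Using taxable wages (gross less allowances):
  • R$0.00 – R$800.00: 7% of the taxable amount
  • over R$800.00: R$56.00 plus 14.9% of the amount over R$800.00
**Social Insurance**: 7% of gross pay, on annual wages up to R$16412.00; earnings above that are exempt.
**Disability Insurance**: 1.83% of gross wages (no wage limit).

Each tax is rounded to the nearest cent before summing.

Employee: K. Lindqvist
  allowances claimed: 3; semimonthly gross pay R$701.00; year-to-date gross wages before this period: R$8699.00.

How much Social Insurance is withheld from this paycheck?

R$49.07

Social Insurance: 7% × R$701.00 = R$49.07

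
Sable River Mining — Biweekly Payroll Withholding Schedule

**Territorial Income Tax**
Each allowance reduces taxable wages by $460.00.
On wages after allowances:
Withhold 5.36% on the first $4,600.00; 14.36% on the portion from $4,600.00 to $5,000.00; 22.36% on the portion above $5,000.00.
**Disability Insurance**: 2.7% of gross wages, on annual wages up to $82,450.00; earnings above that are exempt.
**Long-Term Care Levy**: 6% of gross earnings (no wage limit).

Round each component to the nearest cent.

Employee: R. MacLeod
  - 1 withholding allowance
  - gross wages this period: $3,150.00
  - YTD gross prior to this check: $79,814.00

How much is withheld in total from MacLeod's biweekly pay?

Territorial Income Tax: taxable = $3,150.00 − 1×$460.00 = $2,690.00
  5.36% × $2,690.00 = $144.18
Disability Insurance: cap $82,450.00 − YTD $79,814.00 = $2,636.00 subject; 2.7% × $2,636.00 = $71.17
Long-Term Care Levy: 6% × $3,150.00 = $189.00
Total: $144.18 + $71.17 + $189.00 = $404.35

$404.35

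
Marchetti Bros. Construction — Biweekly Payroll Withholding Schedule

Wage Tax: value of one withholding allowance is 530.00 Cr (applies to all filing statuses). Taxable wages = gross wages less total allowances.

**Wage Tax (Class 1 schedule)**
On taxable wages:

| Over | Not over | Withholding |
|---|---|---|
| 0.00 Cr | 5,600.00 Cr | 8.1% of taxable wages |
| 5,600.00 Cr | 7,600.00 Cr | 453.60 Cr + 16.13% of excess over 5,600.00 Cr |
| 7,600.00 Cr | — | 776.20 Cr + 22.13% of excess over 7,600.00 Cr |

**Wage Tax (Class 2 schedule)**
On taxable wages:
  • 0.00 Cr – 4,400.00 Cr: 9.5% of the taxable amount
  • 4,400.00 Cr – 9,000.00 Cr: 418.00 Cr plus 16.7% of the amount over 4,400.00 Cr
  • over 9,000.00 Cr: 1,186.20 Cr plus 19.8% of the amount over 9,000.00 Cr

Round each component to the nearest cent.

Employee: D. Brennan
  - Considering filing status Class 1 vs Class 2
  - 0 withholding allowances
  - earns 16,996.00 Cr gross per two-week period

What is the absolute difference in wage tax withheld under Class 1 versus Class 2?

Wage Tax (Class 1): taxable = 16,996.00 Cr
  776.20 Cr + 22.13% × (16,996.00 Cr − 7,600.00 Cr) = 776.20 Cr + 22.13% × 9,396.00 Cr = 2,855.53 Cr
Wage Tax (Class 2): taxable = 16,996.00 Cr
  1,186.20 Cr + 19.8% × (16,996.00 Cr − 9,000.00 Cr) = 1,186.20 Cr + 19.8% × 7,996.00 Cr = 2,769.41 Cr
Difference: |2,855.53 Cr − 2,769.41 Cr| = 86.12 Cr (higher under Class 1)

86.12 Cr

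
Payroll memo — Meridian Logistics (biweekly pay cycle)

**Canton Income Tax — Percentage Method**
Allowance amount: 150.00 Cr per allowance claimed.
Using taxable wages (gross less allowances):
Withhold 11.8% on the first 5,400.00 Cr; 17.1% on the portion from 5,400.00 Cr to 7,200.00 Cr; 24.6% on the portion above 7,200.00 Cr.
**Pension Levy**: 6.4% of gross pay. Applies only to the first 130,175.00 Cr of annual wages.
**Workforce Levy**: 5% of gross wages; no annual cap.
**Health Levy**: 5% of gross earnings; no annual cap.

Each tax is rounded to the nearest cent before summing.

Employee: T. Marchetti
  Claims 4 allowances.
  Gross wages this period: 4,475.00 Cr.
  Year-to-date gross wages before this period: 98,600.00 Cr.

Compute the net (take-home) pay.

3,283.85 Cr

Canton Income Tax: taxable = 4,475.00 Cr − 4×150.00 Cr = 3,875.00 Cr
  11.8% × 3,875.00 Cr = 457.25 Cr
Pension Levy: 6.4% × 4,475.00 Cr = 286.40 Cr
Workforce Levy: 5% × 4,475.00 Cr = 223.75 Cr
Health Levy: 5% × 4,475.00 Cr = 223.75 Cr
Total withheld: 457.25 Cr + 286.40 Cr + 223.75 Cr + 223.75 Cr = 1,191.15 Cr
Net pay: 4,475.00 Cr − 1,191.15 Cr = 3,283.85 Cr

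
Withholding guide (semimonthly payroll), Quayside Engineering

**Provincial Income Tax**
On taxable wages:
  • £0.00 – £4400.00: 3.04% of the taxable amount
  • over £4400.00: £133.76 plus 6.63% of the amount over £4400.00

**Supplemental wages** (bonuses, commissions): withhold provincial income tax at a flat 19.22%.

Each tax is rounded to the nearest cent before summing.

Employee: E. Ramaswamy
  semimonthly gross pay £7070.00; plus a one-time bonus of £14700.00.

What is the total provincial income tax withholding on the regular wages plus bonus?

Provincial Income Tax: taxable = £7070.00
  £133.76 + 6.63% × (£7070.00 − £4400.00) = £133.76 + 6.63% × £2670.00 = £310.78
Supplemental (19.22% flat on bonus): 19.22% × £14700.00 = £2825.34
Total provincial income tax: £310.78 + £2825.34 = £3136.12

£3136.12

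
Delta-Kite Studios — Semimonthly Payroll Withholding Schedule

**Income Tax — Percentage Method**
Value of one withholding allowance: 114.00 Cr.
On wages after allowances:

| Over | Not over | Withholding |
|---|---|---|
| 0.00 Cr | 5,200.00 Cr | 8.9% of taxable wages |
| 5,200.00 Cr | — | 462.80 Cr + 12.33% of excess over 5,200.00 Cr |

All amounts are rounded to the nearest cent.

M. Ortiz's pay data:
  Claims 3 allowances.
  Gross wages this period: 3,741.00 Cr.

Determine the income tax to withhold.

302.51 Cr

Income Tax: taxable = 3,741.00 Cr − 3×114.00 Cr = 3,399.00 Cr
  8.9% × 3,399.00 Cr = 302.51 Cr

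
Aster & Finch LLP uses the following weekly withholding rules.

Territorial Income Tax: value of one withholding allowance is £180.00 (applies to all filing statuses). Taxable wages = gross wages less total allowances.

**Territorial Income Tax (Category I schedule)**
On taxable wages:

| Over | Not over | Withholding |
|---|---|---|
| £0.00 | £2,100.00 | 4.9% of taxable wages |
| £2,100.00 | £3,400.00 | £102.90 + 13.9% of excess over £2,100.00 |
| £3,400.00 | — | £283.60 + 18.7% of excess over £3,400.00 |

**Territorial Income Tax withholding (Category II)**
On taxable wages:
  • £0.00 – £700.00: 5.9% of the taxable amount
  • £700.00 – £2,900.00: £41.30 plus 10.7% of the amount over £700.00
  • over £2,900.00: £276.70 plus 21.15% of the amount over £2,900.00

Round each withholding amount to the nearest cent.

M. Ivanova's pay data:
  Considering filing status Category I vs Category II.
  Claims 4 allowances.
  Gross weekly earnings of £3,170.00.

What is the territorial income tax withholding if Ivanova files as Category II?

£228.55

Territorial Income Tax (Category II): taxable = £3,170.00 − 4×£180.00 = £2,450.00
  £41.30 + 10.7% × (£2,450.00 − £700.00) = £41.30 + 10.7% × £1,750.00 = £228.55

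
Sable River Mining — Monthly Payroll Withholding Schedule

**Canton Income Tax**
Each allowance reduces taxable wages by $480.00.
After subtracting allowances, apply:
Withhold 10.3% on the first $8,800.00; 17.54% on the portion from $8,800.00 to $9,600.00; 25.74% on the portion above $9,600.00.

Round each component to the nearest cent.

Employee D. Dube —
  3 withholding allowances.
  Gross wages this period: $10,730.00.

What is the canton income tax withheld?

Canton Income Tax: taxable = $10,730.00 − 3×$480.00 = $9,290.00
  $906.40 + 17.54% × ($9,290.00 − $8,800.00) = $906.40 + 17.54% × $490.00 = $992.35

$992.35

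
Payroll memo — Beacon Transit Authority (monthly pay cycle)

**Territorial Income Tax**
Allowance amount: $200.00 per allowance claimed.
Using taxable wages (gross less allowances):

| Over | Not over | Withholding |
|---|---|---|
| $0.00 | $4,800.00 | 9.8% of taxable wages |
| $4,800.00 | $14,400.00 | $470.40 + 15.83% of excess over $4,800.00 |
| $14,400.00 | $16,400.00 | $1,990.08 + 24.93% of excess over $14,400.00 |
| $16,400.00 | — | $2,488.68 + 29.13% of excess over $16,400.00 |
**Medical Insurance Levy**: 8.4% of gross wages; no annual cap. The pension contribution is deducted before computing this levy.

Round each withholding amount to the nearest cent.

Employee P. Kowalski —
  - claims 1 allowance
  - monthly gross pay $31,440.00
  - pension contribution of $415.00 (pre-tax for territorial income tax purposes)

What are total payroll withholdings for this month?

$9,296.78

Territorial Income Tax: taxable = $31,440.00 − $415.00 − 1×$200.00 = $30,825.00
  $2,488.68 + 29.13% × ($30,825.00 − $16,400.00) = $2,488.68 + 29.13% × $14,425.00 = $6,690.68
Medical Insurance Levy: 8.4% × $31,025.00 = $2,606.10
Total: $6,690.68 + $2,606.10 = $9,296.78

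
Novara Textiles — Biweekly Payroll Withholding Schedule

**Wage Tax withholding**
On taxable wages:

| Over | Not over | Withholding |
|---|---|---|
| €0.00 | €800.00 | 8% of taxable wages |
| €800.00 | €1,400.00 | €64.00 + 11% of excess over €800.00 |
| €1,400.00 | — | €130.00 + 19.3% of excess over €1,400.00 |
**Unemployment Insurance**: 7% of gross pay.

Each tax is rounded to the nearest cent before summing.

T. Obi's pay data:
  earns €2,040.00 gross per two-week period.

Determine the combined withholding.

Wage Tax: taxable = €2,040.00
  €130.00 + 19.3% × (€2,040.00 − €1,400.00) = €130.00 + 19.3% × €640.00 = €253.52
Unemployment Insurance: 7% × €2,040.00 = €142.80
Total: €253.52 + €142.80 = €396.32

€396.32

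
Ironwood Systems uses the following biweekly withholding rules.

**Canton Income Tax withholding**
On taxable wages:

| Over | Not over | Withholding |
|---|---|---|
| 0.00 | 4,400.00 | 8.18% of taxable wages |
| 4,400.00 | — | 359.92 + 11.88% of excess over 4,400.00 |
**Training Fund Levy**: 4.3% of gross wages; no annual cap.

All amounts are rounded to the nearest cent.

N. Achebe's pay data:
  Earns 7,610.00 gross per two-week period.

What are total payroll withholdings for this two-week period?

1,068.50

Canton Income Tax: taxable = 7,610.00
  359.92 + 11.88% × (7,610.00 − 4,400.00) = 359.92 + 11.88% × 3,210.00 = 741.27
Training Fund Levy: 4.3% × 7,610.00 = 327.23
Total: 741.27 + 327.23 = 1,068.50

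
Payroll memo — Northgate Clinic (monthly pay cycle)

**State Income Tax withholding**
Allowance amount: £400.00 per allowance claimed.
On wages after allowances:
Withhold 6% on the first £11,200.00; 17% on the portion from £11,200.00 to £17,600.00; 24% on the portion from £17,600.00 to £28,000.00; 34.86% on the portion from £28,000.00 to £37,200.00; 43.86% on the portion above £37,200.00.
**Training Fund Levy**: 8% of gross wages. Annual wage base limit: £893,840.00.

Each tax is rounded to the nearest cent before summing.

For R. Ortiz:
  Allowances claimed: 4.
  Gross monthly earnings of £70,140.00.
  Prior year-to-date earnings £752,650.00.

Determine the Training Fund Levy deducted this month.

£5,611.20

Training Fund Levy: 8% × £70,140.00 = £5,611.20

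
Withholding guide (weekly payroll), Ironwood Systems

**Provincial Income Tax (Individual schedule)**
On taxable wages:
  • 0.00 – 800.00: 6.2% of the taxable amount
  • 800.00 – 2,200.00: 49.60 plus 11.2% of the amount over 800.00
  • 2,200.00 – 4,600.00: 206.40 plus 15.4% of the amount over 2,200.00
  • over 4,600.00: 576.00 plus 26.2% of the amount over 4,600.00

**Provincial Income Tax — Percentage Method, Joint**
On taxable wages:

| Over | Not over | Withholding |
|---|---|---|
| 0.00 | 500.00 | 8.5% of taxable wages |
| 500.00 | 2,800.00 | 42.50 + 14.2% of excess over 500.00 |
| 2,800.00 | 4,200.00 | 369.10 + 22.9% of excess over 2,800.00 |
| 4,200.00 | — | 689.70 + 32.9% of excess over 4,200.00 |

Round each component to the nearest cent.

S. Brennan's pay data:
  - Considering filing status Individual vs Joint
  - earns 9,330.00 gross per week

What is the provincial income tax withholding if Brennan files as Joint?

2,377.47

Provincial Income Tax (Joint): taxable = 9,330.00
  689.70 + 32.9% × (9,330.00 − 4,200.00) = 689.70 + 32.9% × 5,130.00 = 2,377.47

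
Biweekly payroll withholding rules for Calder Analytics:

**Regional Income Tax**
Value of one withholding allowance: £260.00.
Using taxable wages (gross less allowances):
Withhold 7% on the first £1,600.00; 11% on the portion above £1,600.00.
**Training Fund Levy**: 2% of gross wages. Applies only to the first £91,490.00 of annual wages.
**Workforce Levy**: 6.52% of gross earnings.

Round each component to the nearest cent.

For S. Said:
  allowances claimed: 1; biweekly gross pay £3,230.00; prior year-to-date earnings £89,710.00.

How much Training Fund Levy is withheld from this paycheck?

Training Fund Levy: cap £91,490.00 − YTD £89,710.00 = £1,780.00 subject; 2% × £1,780.00 = £35.60

£35.60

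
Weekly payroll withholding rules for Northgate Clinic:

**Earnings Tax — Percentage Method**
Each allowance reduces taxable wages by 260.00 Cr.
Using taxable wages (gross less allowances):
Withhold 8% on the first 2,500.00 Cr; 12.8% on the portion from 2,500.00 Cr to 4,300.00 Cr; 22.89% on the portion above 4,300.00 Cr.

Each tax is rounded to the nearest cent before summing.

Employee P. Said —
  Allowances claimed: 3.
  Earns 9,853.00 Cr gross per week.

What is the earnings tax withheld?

Earnings Tax: taxable = 9,853.00 Cr − 3×260.00 Cr = 9,073.00 Cr
  430.40 Cr + 22.89% × (9,073.00 Cr − 4,300.00 Cr) = 430.40 Cr + 22.89% × 4,773.00 Cr = 1,522.94 Cr

1,522.94 Cr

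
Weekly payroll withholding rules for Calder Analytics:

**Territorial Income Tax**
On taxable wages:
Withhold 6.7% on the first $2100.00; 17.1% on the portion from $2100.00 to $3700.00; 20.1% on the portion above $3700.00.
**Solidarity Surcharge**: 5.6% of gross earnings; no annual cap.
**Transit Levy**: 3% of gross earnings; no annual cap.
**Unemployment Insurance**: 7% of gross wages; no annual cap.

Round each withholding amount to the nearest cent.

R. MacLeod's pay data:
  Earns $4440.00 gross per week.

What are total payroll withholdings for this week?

Territorial Income Tax: taxable = $4440.00
  $414.30 + 20.1% × ($4440.00 − $3700.00) = $414.30 + 20.1% × $740.00 = $563.04
Solidarity Surcharge: 5.6% × $4440.00 = $248.64
Transit Levy: 3% × $4440.00 = $133.20
Unemployment Insurance: 7% × $4440.00 = $310.80
Total: $563.04 + $248.64 + $133.20 + $310.80 = $1255.68

$1255.68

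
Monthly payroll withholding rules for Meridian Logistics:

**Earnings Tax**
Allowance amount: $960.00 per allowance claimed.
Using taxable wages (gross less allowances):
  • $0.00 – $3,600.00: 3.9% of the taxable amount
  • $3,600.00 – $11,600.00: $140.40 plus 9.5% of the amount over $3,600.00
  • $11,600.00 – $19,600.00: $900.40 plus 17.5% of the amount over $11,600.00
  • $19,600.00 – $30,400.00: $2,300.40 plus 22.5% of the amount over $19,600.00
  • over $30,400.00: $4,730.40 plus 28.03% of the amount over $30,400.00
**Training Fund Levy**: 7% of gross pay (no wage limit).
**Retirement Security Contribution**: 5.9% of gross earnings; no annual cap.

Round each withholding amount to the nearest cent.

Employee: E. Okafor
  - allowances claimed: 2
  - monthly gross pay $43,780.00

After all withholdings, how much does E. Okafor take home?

Earnings Tax: taxable = $43,780.00 − 2×$960.00 = $41,860.00
  $4,730.40 + 28.03% × ($41,860.00 − $30,400.00) = $4,730.40 + 28.03% × $11,460.00 = $7,942.64
Training Fund Levy: 7% × $43,780.00 = $3,064.60
Retirement Security Contribution: 5.9% × $43,780.00 = $2,583.02
Total withheld: $7,942.64 + $3,064.60 + $2,583.02 = $13,590.26
Net pay: $43,780.00 − $13,590.26 = $30,189.74

$30,189.74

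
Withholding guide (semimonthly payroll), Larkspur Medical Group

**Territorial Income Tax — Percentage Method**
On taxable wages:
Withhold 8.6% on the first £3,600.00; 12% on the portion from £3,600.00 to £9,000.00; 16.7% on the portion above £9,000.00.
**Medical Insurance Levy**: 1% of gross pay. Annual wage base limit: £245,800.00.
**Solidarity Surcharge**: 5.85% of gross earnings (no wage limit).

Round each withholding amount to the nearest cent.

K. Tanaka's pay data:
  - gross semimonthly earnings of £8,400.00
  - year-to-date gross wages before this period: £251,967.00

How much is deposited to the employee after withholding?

Territorial Income Tax: taxable = £8,400.00
  £309.60 + 12% × (£8,400.00 − £3,600.00) = £309.60 + 12% × £4,800.00 = £885.60
Medical Insurance Levy: YTD £251,967.00 ≥ cap £245,800.00 → £0.00
Solidarity Surcharge: 5.85% × £8,400.00 = £491.40
Total withheld: £885.60 + £0.00 + £491.40 = £1,377.00
Net pay: £8,400.00 − £1,377.00 = £7,023.00

£7,023.00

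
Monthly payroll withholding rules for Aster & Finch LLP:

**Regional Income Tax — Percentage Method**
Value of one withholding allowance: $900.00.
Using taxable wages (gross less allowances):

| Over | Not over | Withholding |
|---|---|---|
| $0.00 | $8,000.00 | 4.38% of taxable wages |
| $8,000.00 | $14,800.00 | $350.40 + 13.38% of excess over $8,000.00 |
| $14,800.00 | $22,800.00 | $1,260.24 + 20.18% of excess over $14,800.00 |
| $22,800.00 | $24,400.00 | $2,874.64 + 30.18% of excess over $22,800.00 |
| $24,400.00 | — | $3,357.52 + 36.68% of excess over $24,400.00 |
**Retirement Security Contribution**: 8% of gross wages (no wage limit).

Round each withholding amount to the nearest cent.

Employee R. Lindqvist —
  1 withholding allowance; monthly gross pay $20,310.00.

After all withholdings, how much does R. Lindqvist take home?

Regional Income Tax: taxable = $20,310.00 − 1×$900.00 = $19,410.00
  $1,260.24 + 20.18% × ($19,410.00 − $14,800.00) = $1,260.24 + 20.18% × $4,610.00 = $2,190.54
Retirement Security Contribution: 8% × $20,310.00 = $1,624.80
Total withheld: $2,190.54 + $1,624.80 = $3,815.34
Net pay: $20,310.00 − $3,815.34 = $16,494.66

$16,494.66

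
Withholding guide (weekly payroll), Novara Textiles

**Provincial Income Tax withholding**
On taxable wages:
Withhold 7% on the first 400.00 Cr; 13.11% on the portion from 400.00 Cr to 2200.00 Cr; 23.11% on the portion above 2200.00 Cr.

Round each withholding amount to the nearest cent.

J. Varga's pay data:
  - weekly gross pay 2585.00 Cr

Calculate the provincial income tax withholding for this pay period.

352.95 Cr

Provincial Income Tax: taxable = 2585.00 Cr
  263.98 Cr + 23.11% × (2585.00 Cr − 2200.00 Cr) = 263.98 Cr + 23.11% × 385.00 Cr = 352.95 Cr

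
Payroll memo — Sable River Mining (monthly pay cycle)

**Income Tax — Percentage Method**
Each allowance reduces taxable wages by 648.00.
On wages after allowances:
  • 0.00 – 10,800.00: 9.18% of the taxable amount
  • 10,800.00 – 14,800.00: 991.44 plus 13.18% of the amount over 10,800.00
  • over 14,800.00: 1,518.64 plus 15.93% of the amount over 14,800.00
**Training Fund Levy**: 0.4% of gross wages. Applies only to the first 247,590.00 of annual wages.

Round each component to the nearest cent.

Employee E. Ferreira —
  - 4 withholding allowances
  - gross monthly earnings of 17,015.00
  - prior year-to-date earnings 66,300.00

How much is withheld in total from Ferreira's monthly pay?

1,537.01

Income Tax: taxable = 17,015.00 − 4×648.00 = 14,423.00
  991.44 + 13.18% × (14,423.00 − 10,800.00) = 991.44 + 13.18% × 3,623.00 = 1,468.95
Training Fund Levy: 0.4% × 17,015.00 = 68.06
Total: 1,468.95 + 68.06 = 1,537.01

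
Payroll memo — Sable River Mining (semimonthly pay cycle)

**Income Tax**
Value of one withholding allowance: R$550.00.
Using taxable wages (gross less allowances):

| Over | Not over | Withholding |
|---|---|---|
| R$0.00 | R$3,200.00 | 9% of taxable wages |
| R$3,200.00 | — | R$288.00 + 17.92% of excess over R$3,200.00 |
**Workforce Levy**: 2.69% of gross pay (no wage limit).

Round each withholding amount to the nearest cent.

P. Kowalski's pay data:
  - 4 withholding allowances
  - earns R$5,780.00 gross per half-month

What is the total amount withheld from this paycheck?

Income Tax: taxable = R$5,780.00 − 4×R$550.00 = R$3,580.00
  R$288.00 + 17.92% × (R$3,580.00 − R$3,200.00) = R$288.00 + 17.92% × R$380.00 = R$356.10
Workforce Levy: 2.69% × R$5,780.00 = R$155.48
Total: R$356.10 + R$155.48 = R$511.58

R$511.58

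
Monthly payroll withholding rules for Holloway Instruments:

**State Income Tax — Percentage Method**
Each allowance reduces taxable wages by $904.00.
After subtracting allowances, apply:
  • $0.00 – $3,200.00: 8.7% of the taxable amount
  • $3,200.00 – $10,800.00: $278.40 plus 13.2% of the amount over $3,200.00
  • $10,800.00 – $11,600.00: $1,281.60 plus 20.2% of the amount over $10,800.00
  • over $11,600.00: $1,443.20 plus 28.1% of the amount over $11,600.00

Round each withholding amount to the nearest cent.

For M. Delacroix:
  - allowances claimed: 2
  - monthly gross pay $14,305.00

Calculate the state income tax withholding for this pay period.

$1,695.26

State Income Tax: taxable = $14,305.00 − 2×$904.00 = $12,497.00
  $1,443.20 + 28.1% × ($12,497.00 − $11,600.00) = $1,443.20 + 28.1% × $897.00 = $1,695.26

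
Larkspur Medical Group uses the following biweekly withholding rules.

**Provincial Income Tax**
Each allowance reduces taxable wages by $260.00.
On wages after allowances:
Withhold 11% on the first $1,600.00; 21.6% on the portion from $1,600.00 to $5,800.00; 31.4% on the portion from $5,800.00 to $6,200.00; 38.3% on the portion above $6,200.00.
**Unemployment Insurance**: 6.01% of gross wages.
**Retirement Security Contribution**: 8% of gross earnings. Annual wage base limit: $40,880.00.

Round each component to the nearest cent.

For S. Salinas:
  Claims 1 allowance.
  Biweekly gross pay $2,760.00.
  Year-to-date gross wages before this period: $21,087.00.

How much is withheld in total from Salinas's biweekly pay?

$757.08

Provincial Income Tax: taxable = $2,760.00 − 1×$260.00 = $2,500.00
  $176.00 + 21.6% × ($2,500.00 − $1,600.00) = $176.00 + 21.6% × $900.00 = $370.40
Unemployment Insurance: 6.01% × $2,760.00 = $165.88
Retirement Security Contribution: 8% × $2,760.00 = $220.80
Total: $370.40 + $165.88 + $220.80 = $757.08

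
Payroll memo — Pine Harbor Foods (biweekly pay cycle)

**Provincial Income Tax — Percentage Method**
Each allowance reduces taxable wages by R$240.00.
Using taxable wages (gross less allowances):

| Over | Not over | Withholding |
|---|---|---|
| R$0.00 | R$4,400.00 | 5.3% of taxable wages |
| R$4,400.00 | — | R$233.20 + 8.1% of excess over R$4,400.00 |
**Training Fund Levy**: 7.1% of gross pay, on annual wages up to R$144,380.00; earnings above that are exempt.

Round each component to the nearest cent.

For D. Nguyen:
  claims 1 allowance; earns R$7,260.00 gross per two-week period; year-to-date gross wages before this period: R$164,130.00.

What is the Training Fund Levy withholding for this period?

Training Fund Levy: YTD R$164,130.00 ≥ cap R$144,380.00 → R$0.00

R$0.00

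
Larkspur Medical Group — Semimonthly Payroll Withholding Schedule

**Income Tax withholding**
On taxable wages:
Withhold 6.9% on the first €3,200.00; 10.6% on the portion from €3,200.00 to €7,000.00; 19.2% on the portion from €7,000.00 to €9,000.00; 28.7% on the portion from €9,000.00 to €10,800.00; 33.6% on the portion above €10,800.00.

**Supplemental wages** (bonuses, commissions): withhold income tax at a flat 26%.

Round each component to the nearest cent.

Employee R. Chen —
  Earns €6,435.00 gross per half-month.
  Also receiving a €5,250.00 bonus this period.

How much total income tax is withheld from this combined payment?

€1,928.71

Income Tax: taxable = €6,435.00
  €220.80 + 10.6% × (€6,435.00 − €3,200.00) = €220.80 + 10.6% × €3,235.00 = €563.71
Supplemental (26% flat on bonus): 26% × €5,250.00 = €1,365.00
Total income tax: €563.71 + €1,365.00 = €1,928.71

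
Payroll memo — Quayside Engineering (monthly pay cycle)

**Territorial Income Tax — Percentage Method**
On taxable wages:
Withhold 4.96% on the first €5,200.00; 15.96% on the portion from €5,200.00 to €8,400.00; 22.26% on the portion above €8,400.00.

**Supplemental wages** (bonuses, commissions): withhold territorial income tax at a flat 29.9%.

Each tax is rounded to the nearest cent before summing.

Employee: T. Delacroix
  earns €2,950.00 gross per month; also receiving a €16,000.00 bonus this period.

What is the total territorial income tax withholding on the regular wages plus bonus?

Territorial Income Tax: taxable = €2,950.00
  4.96% × €2,950.00 = €146.32
Supplemental (29.9% flat on bonus): 29.9% × €16,000.00 = €4,784.00
Total territorial income tax: €146.32 + €4,784.00 = €4,930.32

€4,930.32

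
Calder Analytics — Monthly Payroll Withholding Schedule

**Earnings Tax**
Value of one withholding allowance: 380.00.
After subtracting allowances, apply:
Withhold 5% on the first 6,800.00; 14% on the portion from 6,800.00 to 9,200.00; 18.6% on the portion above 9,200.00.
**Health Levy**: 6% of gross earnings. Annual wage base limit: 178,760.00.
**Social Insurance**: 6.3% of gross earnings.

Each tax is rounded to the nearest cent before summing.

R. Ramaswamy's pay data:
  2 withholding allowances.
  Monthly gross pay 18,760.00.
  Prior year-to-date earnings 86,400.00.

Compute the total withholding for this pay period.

4,620.28

Earnings Tax: taxable = 18,760.00 − 2×380.00 = 18,000.00
  676.00 + 18.6% × (18,000.00 − 9,200.00) = 676.00 + 18.6% × 8,800.00 = 2,312.80
Health Levy: 6% × 18,760.00 = 1,125.60
Social Insurance: 6.3% × 18,760.00 = 1,181.88
Total: 2,312.80 + 1,125.60 + 1,181.88 = 4,620.28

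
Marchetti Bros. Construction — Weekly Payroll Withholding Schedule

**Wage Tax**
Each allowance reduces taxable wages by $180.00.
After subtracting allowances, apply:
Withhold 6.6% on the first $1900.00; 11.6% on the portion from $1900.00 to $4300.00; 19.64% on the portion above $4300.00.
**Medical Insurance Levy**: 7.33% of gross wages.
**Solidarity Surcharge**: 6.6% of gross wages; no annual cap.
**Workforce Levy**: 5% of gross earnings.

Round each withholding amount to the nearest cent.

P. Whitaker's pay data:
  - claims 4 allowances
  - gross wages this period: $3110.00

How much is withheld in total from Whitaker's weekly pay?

$770.96

Wage Tax: taxable = $3110.00 − 4×$180.00 = $2390.00
  $125.40 + 11.6% × ($2390.00 − $1900.00) = $125.40 + 11.6% × $490.00 = $182.24
Medical Insurance Levy: 7.33% × $3110.00 = $227.96
Solidarity Surcharge: 6.6% × $3110.00 = $205.26
Workforce Levy: 5% × $3110.00 = $155.50
Total: $182.24 + $227.96 + $205.26 + $155.50 = $770.96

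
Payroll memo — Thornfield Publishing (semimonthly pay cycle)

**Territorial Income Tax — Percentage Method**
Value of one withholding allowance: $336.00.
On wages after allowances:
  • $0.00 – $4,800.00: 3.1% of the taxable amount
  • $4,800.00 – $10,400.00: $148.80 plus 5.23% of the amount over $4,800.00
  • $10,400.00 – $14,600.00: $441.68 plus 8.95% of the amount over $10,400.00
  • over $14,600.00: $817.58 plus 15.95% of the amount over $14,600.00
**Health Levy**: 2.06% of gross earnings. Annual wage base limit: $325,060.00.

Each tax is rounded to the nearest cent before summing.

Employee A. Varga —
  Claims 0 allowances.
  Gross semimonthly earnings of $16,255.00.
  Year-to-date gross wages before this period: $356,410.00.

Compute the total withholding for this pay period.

Territorial Income Tax: taxable = $16,255.00
  $817.58 + 15.95% × ($16,255.00 − $14,600.00) = $817.58 + 15.95% × $1,655.00 = $1,081.55
Health Levy: YTD $356,410.00 ≥ cap $325,060.00 → $0.00
Total: $1,081.55 + $0.00 = $1,081.55

$1,081.55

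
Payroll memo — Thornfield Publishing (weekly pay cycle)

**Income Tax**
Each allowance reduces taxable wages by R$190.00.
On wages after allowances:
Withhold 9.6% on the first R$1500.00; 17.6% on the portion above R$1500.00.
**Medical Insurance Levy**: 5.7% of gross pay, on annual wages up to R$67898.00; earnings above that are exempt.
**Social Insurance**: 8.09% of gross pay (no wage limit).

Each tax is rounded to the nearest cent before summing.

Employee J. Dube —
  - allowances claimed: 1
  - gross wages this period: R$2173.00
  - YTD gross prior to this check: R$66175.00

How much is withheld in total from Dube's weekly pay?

Income Tax: taxable = R$2173.00 − 1×R$190.00 = R$1983.00
  R$144.00 + 17.6% × (R$1983.00 − R$1500.00) = R$144.00 + 17.6% × R$483.00 = R$229.01
Medical Insurance Levy: cap R$67898.00 − YTD R$66175.00 = R$1723.00 subject; 5.7% × R$1723.00 = R$98.21
Social Insurance: 8.09% × R$2173.00 = R$175.80
Total: R$229.01 + R$98.21 + R$175.80 = R$503.02

R$503.02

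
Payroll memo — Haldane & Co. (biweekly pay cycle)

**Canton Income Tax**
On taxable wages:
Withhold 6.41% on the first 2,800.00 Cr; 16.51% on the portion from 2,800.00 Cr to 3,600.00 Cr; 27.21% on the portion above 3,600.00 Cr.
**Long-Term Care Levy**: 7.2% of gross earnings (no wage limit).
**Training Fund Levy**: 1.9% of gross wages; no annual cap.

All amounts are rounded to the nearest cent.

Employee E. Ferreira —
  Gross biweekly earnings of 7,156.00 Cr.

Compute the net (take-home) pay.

5,225.66 Cr

Canton Income Tax: taxable = 7,156.00 Cr
  311.56 Cr + 27.21% × (7,156.00 Cr − 3,600.00 Cr) = 311.56 Cr + 27.21% × 3,556.00 Cr = 1,279.15 Cr
Long-Term Care Levy: 7.2% × 7,156.00 Cr = 515.23 Cr
Training Fund Levy: 1.9% × 7,156.00 Cr = 135.96 Cr
Total withheld: 1,279.15 Cr + 515.23 Cr + 135.96 Cr = 1,930.34 Cr
Net pay: 7,156.00 Cr − 1,930.34 Cr = 5,225.66 Cr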